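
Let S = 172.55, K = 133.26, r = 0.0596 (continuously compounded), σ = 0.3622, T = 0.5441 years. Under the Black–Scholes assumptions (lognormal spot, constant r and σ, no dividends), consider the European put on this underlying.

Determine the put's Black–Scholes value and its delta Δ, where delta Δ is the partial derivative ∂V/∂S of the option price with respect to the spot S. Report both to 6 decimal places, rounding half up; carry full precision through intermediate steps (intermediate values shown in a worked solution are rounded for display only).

σ√T = 0.3622·√0.5441 = 0.267170
d₁ = (ln(S/K) + (r+σ²/2)T) / (σ√T) = (ln(172.55/133.26) + (0.0596+0.3622²/2)·0.5441) / 0.267170 = (0.258385 + 0.068118) / 0.267170 = 1.222080
d₂ = d₁ − σ√T = 1.222080 − 0.267170 = 0.954910
e^{−rT} = e^{−0.0596·0.5441} = 0.968092
N(−d₁) = 0.110839,  N(−d₂) = 0.169812
Put price V = K·e^{−rT}·N(−d₂) − S·N(−d₁) = 21.907040 − 19.125213 = 2.781828
Δ = −N(−d₁) = -0.110839

price = 2.781828
Δ = -0.110839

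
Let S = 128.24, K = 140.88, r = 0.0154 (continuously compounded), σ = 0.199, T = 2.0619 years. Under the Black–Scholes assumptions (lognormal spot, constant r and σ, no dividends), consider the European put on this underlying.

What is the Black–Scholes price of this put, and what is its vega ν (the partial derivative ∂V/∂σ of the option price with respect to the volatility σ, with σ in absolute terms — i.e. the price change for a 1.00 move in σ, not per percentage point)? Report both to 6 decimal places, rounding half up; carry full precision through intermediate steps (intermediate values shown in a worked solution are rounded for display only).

σ√T = 0.199·√2.0619 = 0.285750
d₁ = (ln(S/K) + (r+σ²/2)T) / (σ√T) = (ln(128.24/140.88) + (0.0154+0.199²/2)·2.0619) / 0.285750 = (-0.094005 + 0.072580) / 0.285750 = -0.074978
d₂ = d₁ − σ√T = -0.074978 − 0.285750 = -0.360729
e^{−rT} = e^{−0.0154·2.0619} = 0.968746
N(−d₁) = 0.529884,  N(−d₂) = 0.640849
Put price V = K·e^{−rT}·N(−d₂) − S·N(−d₁) = 87.461047 − 67.952319 = 19.508728
φ(d₁) = (1/√(2π))·e^{−d₁²/2} = 0.397822
ν = S·φ(d₁)·√T = 73.256579

price = 19.508728
ν = 73.256579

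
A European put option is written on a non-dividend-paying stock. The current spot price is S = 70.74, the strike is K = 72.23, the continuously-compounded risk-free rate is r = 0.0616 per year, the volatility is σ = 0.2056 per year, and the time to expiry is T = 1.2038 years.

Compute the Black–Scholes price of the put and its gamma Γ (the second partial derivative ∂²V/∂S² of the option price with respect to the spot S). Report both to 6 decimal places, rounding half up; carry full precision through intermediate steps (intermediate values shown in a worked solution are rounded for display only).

σ√T = 0.2056·√1.2038 = 0.225580
d₁ = (ln(S/K) + (r+σ²/2)T) / (σ√T) = (ln(70.74/72.23) + (0.0616+0.2056²/2)·1.2038) / 0.225580 = (-0.020844 + 0.099597) / 0.225580 = 0.349113
d₂ = d₁ − σ√T = 0.349113 − 0.225580 = 0.123533
e^{−rT} = e^{−0.0616·1.2038} = 0.928529
N(−d₁) = 0.363502,  N(−d₂) = 0.450842
Put price V = K·e^{−rT}·N(−d₂) − S·N(−d₁) = 30.236923 − 25.714140 = 4.522783
φ(d₁) = (1/√(2π))·e^{−d₁²/2} = 0.375357
Γ = φ(d₁) / (S·σ·√T) = 0.023522

price = 4.522783
Γ = 0.023522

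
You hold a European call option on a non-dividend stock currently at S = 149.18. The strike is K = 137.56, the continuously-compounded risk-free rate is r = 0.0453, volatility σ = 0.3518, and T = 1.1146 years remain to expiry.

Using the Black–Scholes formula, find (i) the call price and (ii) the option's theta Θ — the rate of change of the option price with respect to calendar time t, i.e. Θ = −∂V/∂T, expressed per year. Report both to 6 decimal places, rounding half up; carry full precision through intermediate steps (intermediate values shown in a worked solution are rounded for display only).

σ√T = 0.3518·√1.1146 = 0.371412
d₁ = (ln(S/K) + (r+σ²/2)T) / (σ√T) = (ln(149.18/137.56) + (0.0453+0.3518²/2)·1.1146) / 0.371412 = (0.081093 + 0.119465) / 0.371412 = 0.539989
d₂ = d₁ − σ√T = 0.539989 − 0.371412 = 0.168577
e^{−rT} = e^{−0.0453·1.1146} = 0.950762
N(d₁) = 0.705398,  N(d₂) = 0.566935
Call price V = S·N(d₁) − K·e^{−rT}·N(d₂) = 105.231221 − 74.147695 = 31.083525
φ(d₁) = (1/√(2π))·e^{−d₁²/2} = 0.344820
Θ = −S·φ(d₁)·σ/(2√T) − r·K·e^{−rT}·N(d₂) = −8.570565 − 3.358891 = -11.929456

price = 31.083525
Θ = -11.929456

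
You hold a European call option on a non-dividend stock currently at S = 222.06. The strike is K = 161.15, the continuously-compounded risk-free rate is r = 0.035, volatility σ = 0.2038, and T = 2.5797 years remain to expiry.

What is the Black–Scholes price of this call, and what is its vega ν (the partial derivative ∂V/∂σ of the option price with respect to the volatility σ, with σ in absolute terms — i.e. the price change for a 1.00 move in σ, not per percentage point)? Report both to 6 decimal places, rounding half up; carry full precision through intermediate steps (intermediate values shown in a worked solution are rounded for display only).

price = 77.756759
ν = 51.992911

σ√T = 0.2038·√2.5797 = 0.327332
d₁ = (ln(S/K) + (r+σ²/2)T) / (σ√T) = (ln(222.06/161.15) + (0.035+0.2038²/2)·2.5797) / 0.327332 = (0.320612 + 0.143863) / 0.327332 = 1.418970
d₂ = d₁ − σ√T = 1.418970 − 0.327332 = 1.091638
e^{−rT} = e^{−0.035·2.5797} = 0.913667
N(d₁) = 0.922046,  N(d₂) = 0.862504
Call price V = S·N(d₁) − K·e^{−rT}·N(d₂) = 204.749569 − 126.992810 = 77.756759
φ(d₁) = (1/√(2π))·e^{−d₁²/2} = 0.145777
ν = S·φ(d₁)·√T = 51.992911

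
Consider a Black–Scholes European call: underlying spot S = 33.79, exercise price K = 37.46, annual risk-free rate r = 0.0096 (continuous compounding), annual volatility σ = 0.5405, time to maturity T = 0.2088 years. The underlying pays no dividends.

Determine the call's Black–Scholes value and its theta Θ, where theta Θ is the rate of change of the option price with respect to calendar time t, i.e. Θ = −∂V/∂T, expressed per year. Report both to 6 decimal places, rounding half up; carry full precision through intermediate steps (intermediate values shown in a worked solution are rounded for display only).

σ√T = 0.5405·√0.2088 = 0.246980
d₁ = (ln(S/K) + (r+σ²/2)T) / (σ√T) = (ln(33.79/37.46) + (0.0096+0.5405²/2)·0.2088) / 0.246980 = (-0.103109 + 0.032504) / 0.246980 = -0.285873
d₂ = d₁ − σ√T = -0.285873 − 0.246980 = -0.532853
e^{−rT} = e^{−0.0096·0.2088} = 0.997998
N(d₁) = 0.387488,  N(d₂) = 0.297068
Call price V = S·N(d₁) − K·e^{−rT}·N(d₂) = 13.093204 − 11.105872 = 1.987332
φ(d₁) = (1/√(2π))·e^{−d₁²/2} = 0.382969
Θ = −S·φ(d₁)·σ/(2√T) − r·K·e^{−rT}·N(d₂) = −7.653369 − 0.106616 = -7.759985

price = 1.987332
Θ = -7.759985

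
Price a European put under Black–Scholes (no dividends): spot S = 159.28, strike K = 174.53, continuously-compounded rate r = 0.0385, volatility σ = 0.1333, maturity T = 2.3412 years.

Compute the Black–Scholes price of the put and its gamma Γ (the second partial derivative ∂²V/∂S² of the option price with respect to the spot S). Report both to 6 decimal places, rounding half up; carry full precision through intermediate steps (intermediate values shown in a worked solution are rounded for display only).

σ√T = 0.1333·√2.3412 = 0.203962
d₁ = (ln(S/K) + (r+σ²/2)T) / (σ√T) = (ln(159.28/174.53) + (0.0385+0.1333²/2)·2.3412) / 0.203962 = (-0.091433 + 0.110936) / 0.203962 = 0.095623
d₂ = d₁ − σ√T = 0.095623 − 0.203962 = -0.108339
e^{−rT} = e^{−0.0385·2.3412} = 0.913807
N(−d₁) = 0.461910,  N(−d₂) = 0.543137
Put price V = K·e^{−rT}·N(−d₂) − S·N(−d₁) = 86.623058 − 73.573021 = 13.050037
φ(d₁) = (1/√(2π))·e^{−d₁²/2} = 0.397123
Γ = φ(d₁) / (S·σ·√T) = 0.012224

price = 13.050037
Γ = 0.012224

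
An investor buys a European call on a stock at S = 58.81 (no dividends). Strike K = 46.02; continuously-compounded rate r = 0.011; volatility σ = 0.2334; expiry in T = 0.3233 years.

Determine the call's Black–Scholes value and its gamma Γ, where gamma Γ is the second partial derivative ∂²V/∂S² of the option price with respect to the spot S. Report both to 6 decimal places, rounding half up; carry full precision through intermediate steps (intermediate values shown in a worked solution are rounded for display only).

price = 13.034569
Γ = 0.007770

σ√T = 0.2334·√0.3233 = 0.132710
d₁ = (ln(S/K) + (r+σ²/2)T) / (σ√T) = (ln(58.81/46.02) + (0.011+0.2334²/2)·0.3233) / 0.132710 = (0.245236 + 0.012362) / 0.132710 = 1.941060
d₂ = d₁ − σ√T = 1.941060 − 0.132710 = 1.808350
e^{−rT} = e^{−0.011·0.3233} = 0.996450
N(d₁) = 0.973874,  N(d₂) = 0.964724
Call price V = S·N(d₁) − K·e^{−rT}·N(d₂) = 57.273559 − 44.238990 = 13.034569
φ(d₁) = (1/√(2π))·e^{−d₁²/2} = 0.060640
Γ = φ(d₁) / (S·σ·√T) = 0.007770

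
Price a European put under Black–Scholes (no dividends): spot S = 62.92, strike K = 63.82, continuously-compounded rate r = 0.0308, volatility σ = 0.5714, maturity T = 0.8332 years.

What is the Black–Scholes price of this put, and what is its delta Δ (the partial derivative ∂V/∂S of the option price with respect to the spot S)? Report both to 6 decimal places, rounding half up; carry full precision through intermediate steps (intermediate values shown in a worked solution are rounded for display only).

σ√T = 0.5714·√0.8332 = 0.521573
d₁ = (ln(S/K) + (r+σ²/2)T) / (σ√T) = (ln(62.92/63.82) + (0.0308+0.5714²/2)·0.8332) / 0.521573 = (-0.014203 + 0.161682) / 0.521573 = 0.282758
d₂ = d₁ − σ√T = 0.282758 − 0.521573 = -0.238814
e^{−rT} = e^{−0.0308·0.8332} = 0.974664
N(−d₁) = 0.388681,  N(−d₂) = 0.594375
Put price V = K·e^{−rT}·N(−d₂) − S·N(−d₁) = 36.971952 − 24.455810 = 12.516142
Δ = −N(−d₁) = -0.388681

price = 12.516142
Δ = -0.388681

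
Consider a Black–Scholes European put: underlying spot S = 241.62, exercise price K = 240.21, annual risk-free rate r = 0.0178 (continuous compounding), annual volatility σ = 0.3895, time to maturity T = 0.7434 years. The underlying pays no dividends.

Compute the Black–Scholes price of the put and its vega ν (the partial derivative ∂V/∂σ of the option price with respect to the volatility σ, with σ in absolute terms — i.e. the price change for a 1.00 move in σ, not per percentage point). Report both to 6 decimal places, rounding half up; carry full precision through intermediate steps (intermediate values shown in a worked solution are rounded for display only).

price = 29.682606
ν = 81.037506

σ√T = 0.3895·√0.7434 = 0.335829
d₁ = (ln(S/K) + (r+σ²/2)T) / (σ√T) = (ln(241.62/240.21) + (0.0178+0.3895²/2)·0.7434) / 0.335829 = (0.005853 + 0.069623) / 0.335829 = 0.224745
d₂ = d₁ − σ√T = 0.224745 − 0.335829 = -0.111085
e^{−rT} = e^{−0.0178·0.7434} = 0.986855
N(−d₁) = 0.411089,  N(−d₂) = 0.544225
Put price V = K·e^{−rT}·N(−d₂) − S·N(−d₁) = 129.009905 − 99.327299 = 29.682606
φ(d₁) = (1/√(2π))·e^{−d₁²/2} = 0.388993
ν = S·φ(d₁)·√T = 81.037506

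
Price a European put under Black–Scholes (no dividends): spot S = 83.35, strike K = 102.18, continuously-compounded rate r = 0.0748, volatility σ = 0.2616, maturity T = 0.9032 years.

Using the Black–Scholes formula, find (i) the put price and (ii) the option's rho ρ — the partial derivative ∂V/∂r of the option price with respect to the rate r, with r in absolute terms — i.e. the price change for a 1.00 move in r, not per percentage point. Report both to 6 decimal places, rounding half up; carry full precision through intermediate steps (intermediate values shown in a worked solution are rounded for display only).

σ√T = 0.2616·√0.9032 = 0.248616
d₁ = (ln(S/K) + (r+σ²/2)T) / (σ√T) = (ln(83.35/102.18) + (0.0748+0.2616²/2)·0.9032) / 0.248616 = (-0.203687 + 0.098464) / 0.248616 = -0.423234
d₂ = d₁ − σ√T = -0.423234 − 0.248616 = -0.671851
e^{−rT} = e^{−0.0748·0.9032} = 0.934672
N(−d₁) = 0.663938,  N(−d₂) = 0.749161
Put price V = K·e^{−rT}·N(−d₂) − S·N(−d₁) = 71.548438 − 55.339216 = 16.209223
ρ = −K·T·e^{−rT}·N(−d₂) = -64.622550

price = 16.209223
ρ = -64.622550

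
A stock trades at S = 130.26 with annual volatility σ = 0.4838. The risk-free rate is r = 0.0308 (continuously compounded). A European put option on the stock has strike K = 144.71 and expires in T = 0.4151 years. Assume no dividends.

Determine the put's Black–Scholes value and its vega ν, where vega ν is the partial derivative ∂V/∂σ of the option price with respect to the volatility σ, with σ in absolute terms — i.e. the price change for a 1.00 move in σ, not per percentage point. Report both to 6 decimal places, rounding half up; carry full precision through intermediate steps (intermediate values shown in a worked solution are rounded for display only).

price = 23.950901
ν = 33.151494

σ√T = 0.4838·√0.4151 = 0.311704
d₁ = (ln(S/K) + (r+σ²/2)T) / (σ√T) = (ln(130.26/144.71) + (0.0308+0.4838²/2)·0.4151) / 0.311704 = (-0.105199 + 0.061365) / 0.311704 = -0.140629
d₂ = d₁ − σ√T = -0.140629 − 0.311704 = -0.452333
e^{−rT} = e^{−0.0308·0.4151} = 0.987296
N(−d₁) = 0.555918,  N(−d₂) = 0.674485
Put price V = K·e^{−rT}·N(−d₂) − S·N(−d₁) = 96.364832 − 72.413931 = 23.950901
φ(d₁) = (1/√(2π))·e^{−d₁²/2} = 0.395017
ν = S·φ(d₁)·√T = 33.151494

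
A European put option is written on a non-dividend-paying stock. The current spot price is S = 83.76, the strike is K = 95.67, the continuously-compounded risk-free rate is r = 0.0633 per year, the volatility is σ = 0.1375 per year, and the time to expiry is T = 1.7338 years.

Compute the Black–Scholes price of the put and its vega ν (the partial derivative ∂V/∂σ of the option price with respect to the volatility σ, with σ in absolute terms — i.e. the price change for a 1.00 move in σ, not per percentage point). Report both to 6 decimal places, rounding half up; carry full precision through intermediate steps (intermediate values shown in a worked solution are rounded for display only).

σ√T = 0.1375·√1.7338 = 0.181052
d₁ = (ln(S/K) + (r+σ²/2)T) / (σ√T) = (ln(83.76/95.67) + (0.0633+0.1375²/2)·1.7338) / 0.181052 = (-0.132949 + 0.126139) / 0.181052 = -0.037613
d₂ = d₁ − σ√T = -0.037613 − 0.181052 = -0.218664
e^{−rT} = e^{−0.0633·1.7338} = 0.896059
N(−d₁) = 0.515002,  N(−d₂) = 0.586544
Put price V = K·e^{−rT}·N(−d₂) − S·N(−d₁) = 50.282040 − 43.136547 = 7.145493
φ(d₁) = (1/√(2π))·e^{−d₁²/2} = 0.398660
ν = S·φ(d₁)·√T = 43.968235

price = 7.145493
ν = 43.968235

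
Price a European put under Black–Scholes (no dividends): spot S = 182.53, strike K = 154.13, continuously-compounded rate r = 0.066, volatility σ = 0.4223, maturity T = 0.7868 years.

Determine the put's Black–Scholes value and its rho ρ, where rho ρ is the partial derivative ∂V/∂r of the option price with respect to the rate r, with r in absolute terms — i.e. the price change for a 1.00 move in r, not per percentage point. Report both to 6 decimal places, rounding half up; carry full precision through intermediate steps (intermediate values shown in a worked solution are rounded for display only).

σ√T = 0.4223·√0.7868 = 0.374587
d₁ = (ln(S/K) + (r+σ²/2)T) / (σ√T) = (ln(182.53/154.13) + (0.066+0.4223²/2)·0.7868) / 0.374587 = (0.169118 + 0.122087) / 0.374587 = 0.777401
d₂ = d₁ − σ√T = 0.777401 − 0.374587 = 0.402814
e^{−rT} = e^{−0.066·0.7868} = 0.949396
N(−d₁) = 0.218461,  N(−d₂) = 0.343543
Put price V = K·e^{−rT}·N(−d₂) − S·N(−d₁) = 50.270747 − 39.875685 = 10.395061
ρ = −K·T·e^{−rT}·N(−d₂) = -39.553023

price = 10.395061
ρ = -39.553023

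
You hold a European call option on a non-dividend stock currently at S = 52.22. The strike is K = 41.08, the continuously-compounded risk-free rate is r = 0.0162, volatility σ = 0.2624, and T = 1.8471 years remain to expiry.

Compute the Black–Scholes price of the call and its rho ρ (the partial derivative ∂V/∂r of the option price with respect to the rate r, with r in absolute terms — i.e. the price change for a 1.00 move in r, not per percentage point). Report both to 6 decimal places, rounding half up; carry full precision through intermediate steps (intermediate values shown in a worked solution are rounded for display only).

σ√T = 0.2624·√1.8471 = 0.356623
d₁ = (ln(S/K) + (r+σ²/2)T) / (σ√T) = (ln(52.22/41.08) + (0.0162+0.2624²/2)·1.8471) / 0.356623 = (0.239944 + 0.093513) / 0.356623 = 0.935042
d₂ = d₁ − σ√T = 0.935042 − 0.356623 = 0.578419
e^{−rT} = e^{−0.0162·1.8471} = 0.970520
N(d₁) = 0.825117,  N(d₂) = 0.718509
Call price V = S·N(d₁) − K·e^{−rT}·N(d₂) = 43.087587 − 28.646227 = 14.441360
ρ = K·T·e^{−rT}·N(d₂) = 52.912446

price = 14.441360
ρ = 52.912446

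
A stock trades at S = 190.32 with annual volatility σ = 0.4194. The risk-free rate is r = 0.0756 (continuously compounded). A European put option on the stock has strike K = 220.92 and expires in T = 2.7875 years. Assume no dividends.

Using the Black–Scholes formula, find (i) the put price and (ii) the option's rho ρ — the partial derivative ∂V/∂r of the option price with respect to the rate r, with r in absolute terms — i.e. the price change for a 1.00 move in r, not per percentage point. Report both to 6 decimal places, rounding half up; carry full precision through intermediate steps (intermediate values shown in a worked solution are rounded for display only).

price = 45.040967
ρ = -300.962718

σ√T = 0.4194·√2.7875 = 0.700222
d₁ = (ln(S/K) + (r+σ²/2)T) / (σ√T) = (ln(190.32/220.92) + (0.0756+0.4194²/2)·2.7875) / 0.700222 = (-0.149094 + 0.455891) / 0.700222 = 0.438142
d₂ = d₁ − σ√T = 0.438142 − 0.700222 = -0.262080
e^{−rT} = e^{−0.0756·2.7875} = 0.809989
N(−d₁) = 0.330642,  N(−d₂) = 0.603370
Put price V = K·e^{−rT}·N(−d₂) − S·N(−d₁) = 107.968688 − 62.927721 = 45.040967
ρ = −K·T·e^{−rT}·N(−d₂) = -300.962718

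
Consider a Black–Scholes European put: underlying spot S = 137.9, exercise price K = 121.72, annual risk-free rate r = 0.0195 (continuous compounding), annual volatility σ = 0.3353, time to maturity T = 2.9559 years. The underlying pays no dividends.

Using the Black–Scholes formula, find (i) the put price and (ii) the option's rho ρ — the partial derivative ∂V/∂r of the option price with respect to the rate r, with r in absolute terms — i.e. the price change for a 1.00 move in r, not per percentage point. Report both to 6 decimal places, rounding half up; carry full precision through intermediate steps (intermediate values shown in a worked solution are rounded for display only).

price = 18.553603
ρ = -165.992755

σ√T = 0.3353·√2.9559 = 0.576472
d₁ = (ln(S/K) + (r+σ²/2)T) / (σ√T) = (ln(137.9/121.72) + (0.0195+0.3353²/2)·2.9559) / 0.576472 = (0.124805 + 0.223800) / 0.576472 = 0.604722
d₂ = d₁ − σ√T = 0.604722 − 0.576472 = 0.028250
e^{−rT} = e^{−0.0195·2.9559} = 0.943990
N(−d₁) = 0.272682,  N(−d₂) = 0.488731
Put price V = K·e^{−rT}·N(−d₂) − S·N(−d₁) = 56.156418 − 37.602814 = 18.553603
ρ = −K·T·e^{−rT}·N(−d₂) = -165.992755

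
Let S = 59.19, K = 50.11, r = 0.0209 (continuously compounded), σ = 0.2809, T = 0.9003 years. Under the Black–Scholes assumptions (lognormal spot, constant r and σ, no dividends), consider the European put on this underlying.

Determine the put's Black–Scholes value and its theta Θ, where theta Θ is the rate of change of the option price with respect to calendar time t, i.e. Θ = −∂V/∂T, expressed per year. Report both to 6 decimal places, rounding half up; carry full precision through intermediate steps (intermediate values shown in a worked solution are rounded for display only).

σ√T = 0.2809·√0.9003 = 0.266530
d₁ = (ln(S/K) + (r+σ²/2)T) / (σ√T) = (ln(59.19/50.11) + (0.0209+0.2809²/2)·0.9003) / 0.266530 = (0.166532 + 0.054335) / 0.266530 = 0.828678
d₂ = d₁ − σ√T = 0.828678 − 0.266530 = 0.562149
e^{−rT} = e^{−0.0209·0.9003} = 0.981360
N(−d₁) = 0.203643,  N(−d₂) = 0.287007
Put price V = K·e^{−rT}·N(−d₂) − S·N(−d₁) = 14.113851 − 12.053641 = 2.060210
φ(d₁) = (1/√(2π))·e^{−d₁²/2} = 0.283004
Θ = −S·φ(d₁)·σ/(2√T) + r·K·e^{−rT}·N(−d₂) = −2.479532 + 0.294979 = -2.184553

price = 2.060210
Θ = -2.184553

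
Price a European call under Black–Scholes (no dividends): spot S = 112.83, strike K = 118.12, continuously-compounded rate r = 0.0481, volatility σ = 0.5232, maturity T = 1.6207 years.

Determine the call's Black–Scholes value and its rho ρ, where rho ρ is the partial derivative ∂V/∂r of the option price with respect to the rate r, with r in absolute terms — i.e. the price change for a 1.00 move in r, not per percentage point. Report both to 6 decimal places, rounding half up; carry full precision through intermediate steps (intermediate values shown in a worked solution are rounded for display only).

σ√T = 0.5232·√1.6207 = 0.666069
d₁ = (ln(S/K) + (r+σ²/2)T) / (σ√T) = (ln(112.83/118.12) + (0.0481+0.5232²/2)·1.6207) / 0.666069 = (-0.045819 + 0.299779) / 0.666069 = 0.381283
d₂ = d₁ − σ√T = 0.381283 − 0.666069 = -0.284786
e^{−rT} = e^{−0.0481·1.6207} = 0.925005
N(d₁) = 0.648503,  N(d₂) = 0.387904
Call price V = S·N(d₁) − K·e^{−rT}·N(d₂) = 73.170633 − 42.383042 = 30.787591
ρ = K·T·e^{−rT}·N(d₂) = 68.690196

price = 30.787591
ρ = 68.690196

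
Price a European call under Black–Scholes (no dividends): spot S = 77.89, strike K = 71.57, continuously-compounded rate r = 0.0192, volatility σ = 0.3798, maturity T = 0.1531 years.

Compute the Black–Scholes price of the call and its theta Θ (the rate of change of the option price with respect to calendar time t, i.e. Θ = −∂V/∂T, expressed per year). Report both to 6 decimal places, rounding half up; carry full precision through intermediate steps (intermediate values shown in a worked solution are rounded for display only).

price = 8.429039
Θ = -13.055798

σ√T = 0.3798·√0.1531 = 0.148608
d₁ = (ln(S/K) + (r+σ²/2)T) / (σ√T) = (ln(77.89/71.57) + (0.0192+0.3798²/2)·0.1531) / 0.148608 = (0.084622 + 0.013982) / 0.148608 = 0.663512
d₂ = d₁ − σ√T = 0.663512 − 0.148608 = 0.514904
e^{−rT} = e^{−0.0192·0.1531} = 0.997065
N(d₁) = 0.746499,  N(d₂) = 0.696690
Call price V = S·N(d₁) − K·e^{−rT}·N(d₂) = 58.144783 − 49.715744 = 8.429039
φ(d₁) = (1/√(2π))·e^{−d₁²/2} = 0.320119
Θ = −S·φ(d₁)·σ/(2√T) − r·K·e^{−rT}·N(d₂) = −12.101256 − 0.954542 = -13.055798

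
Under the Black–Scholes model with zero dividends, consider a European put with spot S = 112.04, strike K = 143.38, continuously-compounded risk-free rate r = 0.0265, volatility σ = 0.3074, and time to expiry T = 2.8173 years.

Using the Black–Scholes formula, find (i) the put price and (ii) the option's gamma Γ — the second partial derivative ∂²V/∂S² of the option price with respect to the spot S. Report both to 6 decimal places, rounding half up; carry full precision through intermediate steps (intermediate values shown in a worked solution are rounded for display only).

σ√T = 0.3074·√2.8173 = 0.515965
d₁ = (ln(S/K) + (r+σ²/2)T) / (σ√T) = (ln(112.04/143.38) + (0.0265+0.3074²/2)·2.8173) / 0.515965 = (-0.246642 + 0.207768) / 0.515965 = -0.075342
d₂ = d₁ − σ√T = -0.075342 − 0.515965 = -0.591307
e^{−rT} = e^{−0.0265·2.8173} = 0.928060
N(−d₁) = 0.530029,  N(−d₂) = 0.722843
Put price V = K·e^{−rT}·N(−d₂) − S·N(−d₁) = 96.185295 − 59.384429 = 36.800866
φ(d₁) = (1/√(2π))·e^{−d₁²/2} = 0.397812
Γ = φ(d₁) / (S·σ·√T) = 0.006882

price = 36.800866
Γ = 0.006882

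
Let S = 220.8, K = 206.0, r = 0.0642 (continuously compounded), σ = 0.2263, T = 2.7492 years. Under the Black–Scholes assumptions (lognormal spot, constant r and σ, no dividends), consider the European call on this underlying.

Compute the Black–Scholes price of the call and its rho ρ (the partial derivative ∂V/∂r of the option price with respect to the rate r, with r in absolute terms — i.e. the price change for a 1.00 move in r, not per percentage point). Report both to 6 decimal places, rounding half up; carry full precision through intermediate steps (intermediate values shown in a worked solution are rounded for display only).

σ√T = 0.2263·√2.7492 = 0.375222
d₁ = (ln(S/K) + (r+σ²/2)T) / (σ√T) = (ln(220.8/206.0) + (0.0642+0.2263²/2)·2.7492) / 0.375222 = (0.069381 + 0.246894) / 0.375222 = 0.842903
d₂ = d₁ − σ√T = 0.842903 − 0.375222 = 0.467682
e^{−rT} = e^{−0.0642·2.7492} = 0.838200
N(d₁) = 0.800359,  N(d₂) = 0.679994
Call price V = S·N(d₁) − K·e^{−rT}·N(d₂) = 176.719197 − 117.413983 = 59.305214
ρ = K·T·e^{−rT}·N(d₂) = 322.794522

price = 59.305214
ρ = 322.794522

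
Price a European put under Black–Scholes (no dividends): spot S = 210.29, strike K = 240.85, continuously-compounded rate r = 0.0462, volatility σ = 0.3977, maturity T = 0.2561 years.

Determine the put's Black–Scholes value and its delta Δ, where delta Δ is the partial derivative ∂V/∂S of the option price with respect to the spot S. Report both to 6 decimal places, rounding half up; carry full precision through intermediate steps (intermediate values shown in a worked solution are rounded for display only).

σ√T = 0.3977·√0.2561 = 0.201261
d₁ = (ln(S/K) + (r+σ²/2)T) / (σ√T) = (ln(210.29/240.85) + (0.0462+0.3977²/2)·0.2561) / 0.201261 = (-0.135687 + 0.032085) / 0.201261 = -0.514763
d₂ = d₁ − σ√T = -0.514763 − 0.201261 = -0.716024
e^{−rT} = e^{−0.0462·0.2561} = 0.988238
N(−d₁) = 0.696641,  N(−d₂) = 0.763012
Put price V = K·e^{−rT}·N(−d₂) − S·N(−d₁) = 181.609873 − 146.496576 = 35.113297
Δ = −N(−d₁) = -0.696641

price = 35.113297
Δ = -0.696641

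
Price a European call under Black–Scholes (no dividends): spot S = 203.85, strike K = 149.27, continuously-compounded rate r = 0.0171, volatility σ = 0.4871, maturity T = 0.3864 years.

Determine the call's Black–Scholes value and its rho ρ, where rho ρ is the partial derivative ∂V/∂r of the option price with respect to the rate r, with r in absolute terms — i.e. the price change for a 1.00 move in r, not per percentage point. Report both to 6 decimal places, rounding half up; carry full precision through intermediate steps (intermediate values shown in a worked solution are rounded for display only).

price = 59.509930
ρ = 46.746113

σ√T = 0.4871·√0.3864 = 0.302787
d₁ = (ln(S/K) + (r+σ²/2)T) / (σ√T) = (ln(203.85/149.27) + (0.0171+0.4871²/2)·0.3864) / 0.302787 = (0.311628 + 0.052447) / 0.302787 = 1.202414
d₂ = d₁ − σ√T = 1.202414 − 0.302787 = 0.899628
e^{−rT} = e^{−0.0171·0.3864} = 0.993414
N(d₁) = 0.885398,  N(d₂) = 0.815841
Call price V = S·N(d₁) − K·e^{−rT}·N(d₂) = 180.488482 − 120.978552 = 59.509930
ρ = K·T·e^{−rT}·N(d₂) = 46.746113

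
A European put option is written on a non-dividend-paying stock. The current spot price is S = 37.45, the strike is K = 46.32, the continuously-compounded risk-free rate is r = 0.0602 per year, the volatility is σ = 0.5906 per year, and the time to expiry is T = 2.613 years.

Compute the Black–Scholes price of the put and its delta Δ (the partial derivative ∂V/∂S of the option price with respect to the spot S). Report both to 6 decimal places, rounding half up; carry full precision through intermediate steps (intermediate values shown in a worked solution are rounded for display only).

σ√T = 0.5906·√2.613 = 0.954692
d₁ = (ln(S/K) + (r+σ²/2)T) / (σ√T) = (ln(37.45/46.32) + (0.0602+0.5906²/2)·2.613) / 0.954692 = (-0.212567 + 0.613021) / 0.954692 = 0.419459
d₂ = d₁ − σ√T = 0.419459 − 0.954692 = -0.535233
e^{−rT} = e^{−0.0602·2.613} = 0.854445
N(−d₁) = 0.337441,  N(−d₂) = 0.703756
Put price V = K·e^{−rT}·N(−d₂) − S·N(−d₁) = 27.853182 − 12.637147 = 15.216034
Δ = −N(−d₁) = -0.337441

price = 15.216034
Δ = -0.337441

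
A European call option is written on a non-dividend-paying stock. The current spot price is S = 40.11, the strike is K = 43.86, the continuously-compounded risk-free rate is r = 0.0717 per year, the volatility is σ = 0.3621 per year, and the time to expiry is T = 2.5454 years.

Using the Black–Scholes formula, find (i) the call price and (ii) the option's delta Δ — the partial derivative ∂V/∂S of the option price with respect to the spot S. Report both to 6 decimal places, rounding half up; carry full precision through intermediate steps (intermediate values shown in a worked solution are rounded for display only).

σ√T = 0.3621·√2.5454 = 0.577706
d₁ = (ln(S/K) + (r+σ²/2)T) / (σ√T) = (ln(40.11/43.86) + (0.0717+0.3621²/2)·2.5454) / 0.577706 = (-0.089377 + 0.349377) / 0.577706 = 0.450056
d₂ = d₁ − σ√T = 0.450056 − 0.577706 = -0.127649
e^{−rT} = e^{−0.0717·2.5454} = 0.833180
N(d₁) = 0.673665,  N(d₂) = 0.449213
Call price V = S·N(d₁) − K·e^{−rT}·N(d₂) = 27.020705 − 16.415729 = 10.604976
Δ = N(d₁) = 0.673665

price = 10.604976
Δ = 0.673665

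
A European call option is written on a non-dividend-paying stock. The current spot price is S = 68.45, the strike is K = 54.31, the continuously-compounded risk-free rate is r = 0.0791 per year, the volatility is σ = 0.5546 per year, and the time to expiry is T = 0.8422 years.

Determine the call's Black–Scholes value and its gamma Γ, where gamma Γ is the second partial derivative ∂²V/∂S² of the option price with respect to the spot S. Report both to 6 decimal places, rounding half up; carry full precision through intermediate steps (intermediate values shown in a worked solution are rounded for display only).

price = 22.734393
Γ = 0.008047

σ√T = 0.5546·√0.8422 = 0.508964
d₁ = (ln(S/K) + (r+σ²/2)T) / (σ√T) = (ln(68.45/54.31) + (0.0791+0.5546²/2)·0.8422) / 0.508964 = (0.231395 + 0.196140) / 0.508964 = 0.840011
d₂ = d₁ − σ√T = 0.840011 − 0.508964 = 0.331046
e^{−rT} = e^{−0.0791·0.8422} = 0.935552
N(d₁) = 0.799549,  N(d₂) = 0.629695
Call price V = S·N(d₁) − K·e^{−rT}·N(d₂) = 54.729116 − 31.994723 = 22.734393
φ(d₁) = (1/√(2π))·e^{−d₁²/2} = 0.280341
Γ = φ(d₁) / (S·σ·√T) = 0.008047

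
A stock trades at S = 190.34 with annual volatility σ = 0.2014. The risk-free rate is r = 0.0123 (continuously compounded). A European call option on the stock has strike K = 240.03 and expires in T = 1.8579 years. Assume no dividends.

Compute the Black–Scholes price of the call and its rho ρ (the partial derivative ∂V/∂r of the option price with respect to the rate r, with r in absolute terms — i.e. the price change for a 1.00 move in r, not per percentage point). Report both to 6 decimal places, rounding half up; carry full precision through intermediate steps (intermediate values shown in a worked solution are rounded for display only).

price = 7.415792
ρ = 80.348450

σ√T = 0.2014·√1.8579 = 0.274518
d₁ = (ln(S/K) + (r+σ²/2)T) / (σ√T) = (ln(190.34/240.03) + (0.0123+0.2014²/2)·1.8579) / 0.274518 = (-0.231952 + 0.060532) / 0.274518 = -0.624439
d₂ = d₁ − σ√T = -0.624439 − 0.274518 = -0.898957
e^{−rT} = e^{−0.0123·1.8579} = 0.977407
N(d₁) = 0.266170,  N(d₂) = 0.184338
Call price V = S·N(d₁) − K·e^{−rT}·N(d₂) = 50.662711 − 43.246919 = 7.415792
ρ = K·T·e^{−rT}·N(d₂) = 80.348450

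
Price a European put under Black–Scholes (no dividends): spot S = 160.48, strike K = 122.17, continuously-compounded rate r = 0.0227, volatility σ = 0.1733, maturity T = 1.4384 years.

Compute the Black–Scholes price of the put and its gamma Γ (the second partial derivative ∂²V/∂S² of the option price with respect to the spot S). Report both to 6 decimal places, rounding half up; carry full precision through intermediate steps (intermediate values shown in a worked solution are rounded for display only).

σ√T = 0.1733·√1.4384 = 0.207844
d₁ = (ln(S/K) + (r+σ²/2)T) / (σ√T) = (ln(160.48/122.17) + (0.0227+0.1733²/2)·1.4384) / 0.207844 = (0.272756 + 0.054251) / 0.207844 = 1.573326
d₂ = d₁ − σ√T = 1.573326 − 0.207844 = 1.365482
e^{−rT} = e^{−0.0227·1.4384} = 0.967876
N(−d₁) = 0.057822,  N(−d₂) = 0.086051
Put price V = K·e^{−rT}·N(−d₂) − S·N(−d₁) = 10.175109 − 9.279215 = 0.895894
φ(d₁) = (1/√(2π))·e^{−d₁²/2} = 0.115716
Γ = φ(d₁) / (S·σ·√T) = 0.003469

price = 0.895894
Γ = 0.003469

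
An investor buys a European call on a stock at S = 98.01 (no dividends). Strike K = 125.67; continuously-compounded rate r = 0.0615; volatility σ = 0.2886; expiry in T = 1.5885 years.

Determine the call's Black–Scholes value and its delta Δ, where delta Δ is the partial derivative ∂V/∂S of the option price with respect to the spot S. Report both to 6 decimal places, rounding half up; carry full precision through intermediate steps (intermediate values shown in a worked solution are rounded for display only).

price = 8.594810
Δ = 0.407888

σ√T = 0.2886·√1.5885 = 0.363739
d₁ = (ln(S/K) + (r+σ²/2)T) / (σ√T) = (ln(98.01/125.67) + (0.0615+0.2886²/2)·1.5885) / 0.363739 = (-0.248590 + 0.163846) / 0.363739 = -0.232981
d₂ = d₁ − σ√T = -0.232981 − 0.363739 = -0.596720
e^{−rT} = e^{−0.0615·1.5885} = 0.906928
N(d₁) = 0.407888,  N(d₂) = 0.275347
Call price V = S·N(d₁) − K·e^{−rT}·N(d₂) = 39.977130 − 31.382319 = 8.594810
Δ = N(d₁) = 0.407888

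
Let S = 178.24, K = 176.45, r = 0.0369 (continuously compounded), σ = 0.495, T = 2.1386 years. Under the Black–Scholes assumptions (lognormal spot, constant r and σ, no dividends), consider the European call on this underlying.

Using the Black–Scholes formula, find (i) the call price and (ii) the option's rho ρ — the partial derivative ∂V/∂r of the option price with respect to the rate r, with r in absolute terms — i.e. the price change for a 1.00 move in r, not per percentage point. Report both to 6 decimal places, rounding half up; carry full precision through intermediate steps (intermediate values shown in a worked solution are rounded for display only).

σ√T = 0.495·√2.1386 = 0.723886
d₁ = (ln(S/K) + (r+σ²/2)T) / (σ√T) = (ln(178.24/176.45) + (0.0369+0.495²/2)·2.1386) / 0.723886 = (0.010093 + 0.340920) / 0.723886 = 0.484901
d₂ = d₁ − σ√T = 0.484901 − 0.723886 = -0.238985
e^{−rT} = e^{−0.0369·2.1386} = 0.924119
N(d₁) = 0.686127,  N(d₂) = 0.405559
Call price V = S·N(d₁) − K·e^{−rT}·N(d₂) = 122.295234 − 66.130745 = 56.164489
ρ = K·T·e^{−rT}·N(d₂) = 141.427211

price = 56.164489
ρ = 141.427211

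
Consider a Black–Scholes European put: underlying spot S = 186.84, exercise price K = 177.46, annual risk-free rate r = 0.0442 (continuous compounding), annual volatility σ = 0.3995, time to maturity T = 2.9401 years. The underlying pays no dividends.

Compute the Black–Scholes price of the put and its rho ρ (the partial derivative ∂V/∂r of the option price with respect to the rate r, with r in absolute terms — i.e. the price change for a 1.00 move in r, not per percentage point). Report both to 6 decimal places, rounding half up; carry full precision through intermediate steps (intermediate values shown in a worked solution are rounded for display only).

price = 31.955535
ρ = -243.254789

σ√T = 0.3995·√2.9401 = 0.685011
d₁ = (ln(S/K) + (r+σ²/2)T) / (σ√T) = (ln(186.84/177.46) + (0.0442+0.3995²/2)·2.9401) / 0.685011 = (0.051507 + 0.364573) / 0.685011 = 0.607406
d₂ = d₁ − σ√T = 0.607406 − 0.685011 = -0.077605
e^{−rT} = e^{−0.0442·2.9401} = 0.878137
N(−d₁) = 0.271791,  N(−d₂) = 0.530929
Put price V = K·e^{−rT}·N(−d₂) − S·N(−d₁) = 82.736910 − 50.781375 = 31.955535
ρ = −K·T·e^{−rT}·N(−d₂) = -243.254789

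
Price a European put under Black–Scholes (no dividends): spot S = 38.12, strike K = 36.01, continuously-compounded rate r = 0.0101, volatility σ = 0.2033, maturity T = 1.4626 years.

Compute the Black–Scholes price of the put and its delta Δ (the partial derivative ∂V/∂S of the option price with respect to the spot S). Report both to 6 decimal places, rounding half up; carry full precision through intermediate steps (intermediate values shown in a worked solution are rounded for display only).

price = 2.432840
Δ = -0.339212

σ√T = 0.2033·√1.4626 = 0.245867
d₁ = (ln(S/K) + (r+σ²/2)T) / (σ√T) = (ln(38.12/36.01) + (0.0101+0.2033²/2)·1.4626) / 0.245867 = (0.056942 + 0.044998) / 0.245867 = 0.414614
d₂ = d₁ − σ√T = 0.414614 − 0.245867 = 0.168747
e^{−rT} = e^{−0.0101·1.4626} = 0.985336
N(−d₁) = 0.339212,  N(−d₂) = 0.432998
Put price V = K·e^{−rT}·N(−d₂) − S·N(−d₁) = 15.363608 − 12.930768 = 2.432840
Δ = −N(−d₁) = -0.339212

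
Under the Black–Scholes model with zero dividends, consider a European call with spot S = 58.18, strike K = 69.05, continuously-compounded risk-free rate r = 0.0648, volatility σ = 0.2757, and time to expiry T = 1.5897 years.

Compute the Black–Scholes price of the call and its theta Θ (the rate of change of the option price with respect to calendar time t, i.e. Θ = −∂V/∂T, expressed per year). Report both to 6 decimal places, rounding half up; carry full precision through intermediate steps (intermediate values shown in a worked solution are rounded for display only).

price = 6.414007
Θ = -3.972409

σ√T = 0.2757·√1.5897 = 0.347612
d₁ = (ln(S/K) + (r+σ²/2)T) / (σ√T) = (ln(58.18/69.05) + (0.0648+0.2757²/2)·1.5897) / 0.347612 = (-0.171289 + 0.163429) / 0.347612 = -0.022611
d₂ = d₁ − σ√T = -0.022611 − 0.347612 = -0.370222
e^{−rT} = e^{−0.0648·1.5897} = 0.902116
N(d₁) = 0.490980,  N(d₂) = 0.355608
Call price V = S·N(d₁) − K·e^{−rT}·N(d₂) = 28.565241 − 22.151234 = 6.414007
φ(d₁) = (1/√(2π))·e^{−d₁²/2} = 0.398840
Θ = −S·φ(d₁)·σ/(2√T) − r·K·e^{−rT}·N(d₂) = −2.537009 − 1.435400 = -3.972409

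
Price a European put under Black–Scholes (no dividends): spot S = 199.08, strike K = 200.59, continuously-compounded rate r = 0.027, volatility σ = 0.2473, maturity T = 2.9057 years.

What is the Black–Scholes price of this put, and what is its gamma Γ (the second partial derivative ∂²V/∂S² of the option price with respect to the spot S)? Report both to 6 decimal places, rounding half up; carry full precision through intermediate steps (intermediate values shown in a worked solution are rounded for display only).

price = 25.729746
Γ = 0.004424

σ√T = 0.2473·√2.9057 = 0.421550
d₁ = (ln(S/K) + (r+σ²/2)T) / (σ√T) = (ln(199.08/200.59) + (0.027+0.2473²/2)·2.9057) / 0.421550 = (-0.007556 + 0.167306) / 0.421550 = 0.378958
d₂ = d₁ − σ√T = 0.378958 − 0.421550 = -0.042592
e^{−rT} = e^{−0.027·2.9057} = 0.924545
N(−d₁) = 0.352359,  N(−d₂) = 0.516987
Put price V = K·e^{−rT}·N(−d₂) − S·N(−d₁) = 95.877462 − 70.147716 = 25.729746
φ(d₁) = (1/√(2π))·e^{−d₁²/2} = 0.371301
Γ = φ(d₁) / (S·σ·√T) = 0.004424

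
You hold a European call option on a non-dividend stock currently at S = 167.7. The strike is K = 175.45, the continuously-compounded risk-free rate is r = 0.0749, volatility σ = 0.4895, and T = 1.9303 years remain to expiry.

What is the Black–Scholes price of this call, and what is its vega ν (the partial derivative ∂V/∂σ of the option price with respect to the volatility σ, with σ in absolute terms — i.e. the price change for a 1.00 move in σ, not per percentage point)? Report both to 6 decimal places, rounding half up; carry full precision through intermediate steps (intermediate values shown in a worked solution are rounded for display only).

σ√T = 0.4895·√1.9303 = 0.680088
d₁ = (ln(S/K) + (r+σ²/2)T) / (σ√T) = (ln(167.7/175.45) + (0.0749+0.4895²/2)·1.9303) / 0.680088 = (-0.045177 + 0.375839) / 0.680088 = 0.486205
d₂ = d₁ − σ√T = 0.486205 − 0.680088 = -0.193883
e^{−rT} = e^{−0.0749·1.9303} = 0.865386
N(d₁) = 0.686589,  N(d₂) = 0.423134
Call price V = S·N(d₁) − K·e^{−rT}·N(d₂) = 115.140963 − 64.245216 = 50.895747
φ(d₁) = (1/√(2π))·e^{−d₁²/2} = 0.354468
ν = S·φ(d₁)·√T = 82.589159

price = 50.895747
ν = 82.589159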